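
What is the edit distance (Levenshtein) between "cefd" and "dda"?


Computing edit distance: "cefd" -> "dda"
DP table:
           d    d    a
      0    1    2    3
  c   1    1    2    3
  e   2    2    2    3
  f   3    3    3    3
  d   4    3    3    4
Edit distance = dp[4][3] = 4

4


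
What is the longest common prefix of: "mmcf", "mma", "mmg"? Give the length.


Words: mmcf, mma, mmg
  Position 0: all 'm' => match
  Position 1: all 'm' => match
  Position 2: ('c', 'a', 'g') => mismatch, stop
LCP = "mm" (length 2)

2


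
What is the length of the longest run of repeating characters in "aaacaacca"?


Input: "aaacaacca"
Scanning for longest run:
  Position 1 ('a'): continues run of 'a', length=2
  Position 2 ('a'): continues run of 'a', length=3
  Position 3 ('c'): new char, reset run to 1
  Position 4 ('a'): new char, reset run to 1
  Position 5 ('a'): continues run of 'a', length=2
  Position 6 ('c'): new char, reset run to 1
  Position 7 ('c'): continues run of 'c', length=2
  Position 8 ('a'): new char, reset run to 1
Longest run: 'a' with length 3

3


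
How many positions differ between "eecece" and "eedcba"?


Comparing "eecece" and "eedcba" position by position:
  Position 0: 'e' vs 'e' => same
  Position 1: 'e' vs 'e' => same
  Position 2: 'c' vs 'd' => DIFFER
  Position 3: 'e' vs 'c' => DIFFER
  Position 4: 'c' vs 'b' => DIFFER
  Position 5: 'e' vs 'a' => DIFFER
Positions that differ: 4

4


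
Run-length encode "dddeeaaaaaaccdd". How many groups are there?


Input: dddeeaaaaaaccdd
Scanning for consecutive runs:
  Group 1: 'd' x 3 (positions 0-2)
  Group 2: 'e' x 2 (positions 3-4)
  Group 3: 'a' x 6 (positions 5-10)
  Group 4: 'c' x 2 (positions 11-12)
  Group 5: 'd' x 2 (positions 13-14)
Total groups: 5

5


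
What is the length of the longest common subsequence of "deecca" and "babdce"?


LCS of "deecca" and "babdce"
DP table:
           b    a    b    d    c    e
      0    0    0    0    0    0    0
  d   0    0    0    0    1    1    1
  e   0    0    0    0    1    1    2
  e   0    0    0    0    1    1    2
  c   0    0    0    0    1    2    2
  c   0    0    0    0    1    2    2
  a   0    0    1    1    1    2    2
LCS length = dp[6][6] = 2

2


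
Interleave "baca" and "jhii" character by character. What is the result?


Interleaving "baca" and "jhii":
  Position 0: 'b' from first, 'j' from second => "bj"
  Position 1: 'a' from first, 'h' from second => "ah"
  Position 2: 'c' from first, 'i' from second => "ci"
  Position 3: 'a' from first, 'i' from second => "ai"
Result: bjahciai

bjahciai


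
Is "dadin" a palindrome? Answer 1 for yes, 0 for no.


Input: dadin
Reversed: nidad
  Compare pos 0 ('d') with pos 4 ('n'): MISMATCH
  Compare pos 1 ('a') with pos 3 ('i'): MISMATCH
Result: not a palindrome

0


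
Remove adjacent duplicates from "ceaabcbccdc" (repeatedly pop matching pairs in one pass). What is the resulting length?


Input: ceaabcbccdc
Stack-based adjacent duplicate removal:
  Read 'c': push. Stack: c
  Read 'e': push. Stack: ce
  Read 'a': push. Stack: cea
  Read 'a': matches stack top 'a' => pop. Stack: ce
  Read 'b': push. Stack: ceb
  Read 'c': push. Stack: cebc
  Read 'b': push. Stack: cebcb
  Read 'c': push. Stack: cebcbc
  Read 'c': matches stack top 'c' => pop. Stack: cebcb
  Read 'd': push. Stack: cebcbd
  Read 'c': push. Stack: cebcbdc
Final stack: "cebcbdc" (length 7)

7


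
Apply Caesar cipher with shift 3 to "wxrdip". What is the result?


Caesar cipher: shift "wxrdip" by 3
  'w' (pos 22) + 3 = pos 25 = 'z'
  'x' (pos 23) + 3 = pos 0 = 'a'
  'r' (pos 17) + 3 = pos 20 = 'u'
  'd' (pos 3) + 3 = pos 6 = 'g'
  'i' (pos 8) + 3 = pos 11 = 'l'
  'p' (pos 15) + 3 = pos 18 = 's'
Result: zaugls

zaugls


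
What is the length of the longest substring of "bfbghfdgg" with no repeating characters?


Input: "bfbghfdgg"
Sliding window (track last position of each char):
  Position 0 ('b'): window [0,0] length 1 -- new best
  Position 1 ('f'): window [0,1] length 2 -- new best
  Position 2 ('b'): repeat (last at 0), move window start to 1
  Position 2 ('b'): window [1,2] length 2
  Position 3 ('g'): window [1,3] length 3 -- new best
  Position 4 ('h'): window [1,4] length 4 -- new best
  Position 5 ('f'): repeat (last at 1), move window start to 2
  Position 5 ('f'): window [2,5] length 4
  Position 6 ('d'): window [2,6] length 5 -- new best
  Position 7 ('g'): repeat (last at 3), move window start to 4
  Position 7 ('g'): window [4,7] length 4
  Position 8 ('g'): repeat (last at 7), move window start to 8
  Position 8 ('g'): window [8,8] length 1
Longest substring with no repeats: "bghfd" with length 5

5


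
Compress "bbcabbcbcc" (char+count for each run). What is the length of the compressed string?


Input: bbcabbcbcc
Runs:
  'b' x 2 => "b2"
  'c' x 1 => "c1"
  'a' x 1 => "a1"
  'b' x 2 => "b2"
  'c' x 1 => "c1"
  'b' x 1 => "b1"
  'c' x 2 => "c2"
Compressed: "b2c1a1b2c1b1c2"
Compressed length: 14

14


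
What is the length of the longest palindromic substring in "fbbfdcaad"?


Input: "fbbfdcaad"
Checking substrings for palindromes:
  [0:4] "fbbf" (len 4) => palindrome
  [1:3] "bb" (len 2) => palindrome
  [6:8] "aa" (len 2) => palindrome
Longest palindromic substring: "fbbf" with length 4

4


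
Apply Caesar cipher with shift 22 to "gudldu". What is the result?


Caesar cipher: shift "gudldu" by 22
  'g' (pos 6) + 22 = pos 2 = 'c'
  'u' (pos 20) + 22 = pos 16 = 'q'
  'd' (pos 3) + 22 = pos 25 = 'z'
  'l' (pos 11) + 22 = pos 7 = 'h'
  'd' (pos 3) + 22 = pos 25 = 'z'
  'u' (pos 20) + 22 = pos 16 = 'q'
Result: cqzhzq

cqzhzq


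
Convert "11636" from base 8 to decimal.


Input: "11636" in base 8
Positional expansion:
  Digit '1' (value 1) x 8^4 = 4096
  Digit '1' (value 1) x 8^3 = 512
  Digit '6' (value 6) x 8^2 = 384
  Digit '3' (value 3) x 8^1 = 24
  Digit '6' (value 6) x 8^0 = 6
Sum = 5022

5022


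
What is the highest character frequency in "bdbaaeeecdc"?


Input: bdbaaeeecdc
Character counts:
  'a': 2
  'b': 2
  'c': 2
  'd': 2
  'e': 3
Maximum frequency: 3

3


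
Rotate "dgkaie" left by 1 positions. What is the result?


Input: "dgkaie", rotate left by 1
First 1 characters: "d"
Remaining characters: "gkaie"
Concatenate remaining + first: "gkaie" + "d" = "gkaied"

gkaied


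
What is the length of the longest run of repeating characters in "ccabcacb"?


Input: "ccabcacb"
Scanning for longest run:
  Position 1 ('c'): continues run of 'c', length=2
  Position 2 ('a'): new char, reset run to 1
  Position 3 ('b'): new char, reset run to 1
  Position 4 ('c'): new char, reset run to 1
  Position 5 ('a'): new char, reset run to 1
  Position 6 ('c'): new char, reset run to 1
  Position 7 ('b'): new char, reset run to 1
Longest run: 'c' with length 2

2


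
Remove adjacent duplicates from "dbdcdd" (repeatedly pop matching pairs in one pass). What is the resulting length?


Input: dbdcdd
Stack-based adjacent duplicate removal:
  Read 'd': push. Stack: d
  Read 'b': push. Stack: db
  Read 'd': push. Stack: dbd
  Read 'c': push. Stack: dbdc
  Read 'd': push. Stack: dbdcd
  Read 'd': matches stack top 'd' => pop. Stack: dbdc
Final stack: "dbdc" (length 4)

4


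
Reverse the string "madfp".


Input: madfp
Reading characters right to left:
  Position 4: 'p'
  Position 3: 'f'
  Position 2: 'd'
  Position 1: 'a'
  Position 0: 'm'
Reversed: pfdam

pfdam


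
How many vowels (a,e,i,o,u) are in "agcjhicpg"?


Input: agcjhicpg
Checking each character:
  'a' at position 0: vowel (running total: 1)
  'g' at position 1: consonant
  'c' at position 2: consonant
  'j' at position 3: consonant
  'h' at position 4: consonant
  'i' at position 5: vowel (running total: 2)
  'c' at position 6: consonant
  'p' at position 7: consonant
  'g' at position 8: consonant
Total vowels: 2

2


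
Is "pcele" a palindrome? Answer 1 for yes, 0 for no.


Input: pcele
Reversed: elecp
  Compare pos 0 ('p') with pos 4 ('e'): MISMATCH
  Compare pos 1 ('c') with pos 3 ('l'): MISMATCH
Result: not a palindrome

0


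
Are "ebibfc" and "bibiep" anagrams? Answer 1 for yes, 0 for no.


Strings: "ebibfc", "bibiep"
Sorted first:  bbcefi
Sorted second: bbeiip
Differ at position 2: 'c' vs 'e' => not anagrams

0


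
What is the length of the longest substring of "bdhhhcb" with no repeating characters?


Input: "bdhhhcb"
Sliding window (track last position of each char):
  Position 0 ('b'): window [0,0] length 1 -- new best
  Position 1 ('d'): window [0,1] length 2 -- new best
  Position 2 ('h'): window [0,2] length 3 -- new best
  Position 3 ('h'): repeat (last at 2), move window start to 3
  Position 3 ('h'): window [3,3] length 1
  Position 4 ('h'): repeat (last at 3), move window start to 4
  Position 4 ('h'): window [4,4] length 1
  Position 5 ('c'): window [4,5] length 2
  Position 6 ('b'): window [4,6] length 3
Longest substring with no repeats: "bdh" with length 3

3


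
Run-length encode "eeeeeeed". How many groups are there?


Input: eeeeeeed
Scanning for consecutive runs:
  Group 1: 'e' x 7 (positions 0-6)
  Group 2: 'd' x 1 (positions 7-7)
Total groups: 2

2


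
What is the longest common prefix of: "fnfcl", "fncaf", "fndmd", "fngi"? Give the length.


Words: fnfcl, fncaf, fndmd, fngi
  Position 0: all 'f' => match
  Position 1: all 'n' => match
  Position 2: ('f', 'c', 'd', 'g') => mismatch, stop
LCP = "fn" (length 2)

2


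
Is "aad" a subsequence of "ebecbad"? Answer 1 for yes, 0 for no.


Check if "aad" is a subsequence of "ebecbad"
Greedy scan:
  Position 0 ('e'): no match needed
  Position 1 ('b'): no match needed
  Position 2 ('e'): no match needed
  Position 3 ('c'): no match needed
  Position 4 ('b'): no match needed
  Position 5 ('a'): matches sub[0] = 'a'
  Position 6 ('d'): no match needed
Only matched 1/3 characters => not a subsequence

0


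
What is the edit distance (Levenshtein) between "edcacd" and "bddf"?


Computing edit distance: "edcacd" -> "bddf"
DP table:
           b    d    d    f
      0    1    2    3    4
  e   1    1    2    3    4
  d   2    2    1    2    3
  c   3    3    2    2    3
  a   4    4    3    3    3
  c   5    5    4    4    4
  d   6    6    5    4    5
Edit distance = dp[6][4] = 5

5


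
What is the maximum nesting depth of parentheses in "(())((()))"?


Input: "(())((()))"
Tracking depth:
  Position 0 '(': depth becomes 1
  Position 1 '(': depth becomes 2
  Position 2 ')': depth becomes 1
  Position 3 ')': depth becomes 0
  Position 4 '(': depth becomes 1
  Position 5 '(': depth becomes 2
  Position 6 '(': depth becomes 3
  Position 7 ')': depth becomes 2
  Position 8 ')': depth becomes 1
  Position 9 ')': depth becomes 0
Maximum depth reached: 3

3


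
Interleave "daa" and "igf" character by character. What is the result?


Interleaving "daa" and "igf":
  Position 0: 'd' from first, 'i' from second => "di"
  Position 1: 'a' from first, 'g' from second => "ag"
  Position 2: 'a' from first, 'f' from second => "af"
Result: diagaf

diagaf


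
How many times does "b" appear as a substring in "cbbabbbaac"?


Searching for "b" in "cbbabbbaac"
Scanning each position:
  Position 0: "c" => no
  Position 1: "b" => MATCH
  Position 2: "b" => MATCH
  Position 3: "a" => no
  Position 4: "b" => MATCH
  Position 5: "b" => MATCH
  Position 6: "b" => MATCH
  Position 7: "a" => no
  Position 8: "a" => no
  Position 9: "c" => no
Total occurrences: 5

5


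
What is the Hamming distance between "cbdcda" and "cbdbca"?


Comparing "cbdcda" and "cbdbca" position by position:
  Position 0: 'c' vs 'c' => same
  Position 1: 'b' vs 'b' => same
  Position 2: 'd' vs 'd' => same
  Position 3: 'c' vs 'b' => differ
  Position 4: 'd' vs 'c' => differ
  Position 5: 'a' vs 'a' => same
Total differences (Hamming distance): 2

2


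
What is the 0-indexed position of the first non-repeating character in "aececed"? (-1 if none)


Input: aececed
Character frequencies:
  'a': 1
  'c': 2
  'd': 1
  'e': 3
Scanning left to right for freq == 1:
  Position 0 ('a'): unique! => answer = 0

0


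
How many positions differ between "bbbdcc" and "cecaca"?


Comparing "bbbdcc" and "cecaca" position by position:
  Position 0: 'b' vs 'c' => DIFFER
  Position 1: 'b' vs 'e' => DIFFER
  Position 2: 'b' vs 'c' => DIFFER
  Position 3: 'd' vs 'a' => DIFFER
  Position 4: 'c' vs 'c' => same
  Position 5: 'c' vs 'a' => DIFFER
Positions that differ: 5

5


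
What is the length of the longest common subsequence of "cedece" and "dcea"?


LCS of "cedece" and "dcea"
DP table:
           d    c    e    a
      0    0    0    0    0
  c   0    0    1    1    1
  e   0    0    1    2    2
  d   0    1    1    2    2
  e   0    1    1    2    2
  c   0    1    2    2    2
  e   0    1    2    3    3
LCS length = dp[6][4] = 3

3


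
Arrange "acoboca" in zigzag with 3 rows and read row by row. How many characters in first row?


Zigzag "acoboca" into 3 rows:
Placing characters:
  'a' => row 0
  'c' => row 1
  'o' => row 2
  'b' => row 1
  'o' => row 0
  'c' => row 1
  'a' => row 2
Rows:
  Row 0: "ao"
  Row 1: "cbc"
  Row 2: "oa"
First row length: 2

2


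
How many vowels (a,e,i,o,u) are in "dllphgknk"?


Input: dllphgknk
Checking each character:
  'd' at position 0: consonant
  'l' at position 1: consonant
  'l' at position 2: consonant
  'p' at position 3: consonant
  'h' at position 4: consonant
  'g' at position 5: consonant
  'k' at position 6: consonant
  'n' at position 7: consonant
  'k' at position 8: consonant
Total vowels: 0

0


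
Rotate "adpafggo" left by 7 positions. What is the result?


Input: "adpafggo", rotate left by 7
First 7 characters: "adpafgg"
Remaining characters: "o"
Concatenate remaining + first: "o" + "adpafgg" = "oadpafgg"

oadpafgg


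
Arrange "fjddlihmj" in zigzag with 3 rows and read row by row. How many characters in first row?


Zigzag "fjddlihmj" into 3 rows:
Placing characters:
  'f' => row 0
  'j' => row 1
  'd' => row 2
  'd' => row 1
  'l' => row 0
  'i' => row 1
  'h' => row 2
  'm' => row 1
  'j' => row 0
Rows:
  Row 0: "flj"
  Row 1: "jdim"
  Row 2: "dh"
First row length: 3

3


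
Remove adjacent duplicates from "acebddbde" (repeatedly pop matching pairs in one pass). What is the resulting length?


Input: acebddbde
Stack-based adjacent duplicate removal:
  Read 'a': push. Stack: a
  Read 'c': push. Stack: ac
  Read 'e': push. Stack: ace
  Read 'b': push. Stack: aceb
  Read 'd': push. Stack: acebd
  Read 'd': matches stack top 'd' => pop. Stack: aceb
  Read 'b': matches stack top 'b' => pop. Stack: ace
  Read 'd': push. Stack: aced
  Read 'e': push. Stack: acede
Final stack: "acede" (length 5)

5


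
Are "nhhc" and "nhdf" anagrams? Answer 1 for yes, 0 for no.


Strings: "nhhc", "nhdf"
Sorted first:  chhn
Sorted second: dfhn
Differ at position 0: 'c' vs 'd' => not anagrams

0


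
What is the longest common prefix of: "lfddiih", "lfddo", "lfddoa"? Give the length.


Words: lfddiih, lfddo, lfddoa
  Position 0: all 'l' => match
  Position 1: all 'f' => match
  Position 2: all 'd' => match
  Position 3: all 'd' => match
  Position 4: ('i', 'o', 'o') => mismatch, stop
LCP = "lfdd" (length 4)

4


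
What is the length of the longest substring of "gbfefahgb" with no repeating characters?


Input: "gbfefahgb"
Sliding window (track last position of each char):
  Position 0 ('g'): window [0,0] length 1 -- new best
  Position 1 ('b'): window [0,1] length 2 -- new best
  Position 2 ('f'): window [0,2] length 3 -- new best
  Position 3 ('e'): window [0,3] length 4 -- new best
  Position 4 ('f'): repeat (last at 2), move window start to 3
  Position 4 ('f'): window [3,4] length 2
  Position 5 ('a'): window [3,5] length 3
  Position 6 ('h'): window [3,6] length 4
  Position 7 ('g'): window [3,7] length 5 -- new best
  Position 8 ('b'): window [3,8] length 6 -- new best
Longest substring with no repeats: "efahgb" with length 6

6


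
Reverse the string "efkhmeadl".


Input: efkhmeadl
Reading characters right to left:
  Position 8: 'l'
  Position 7: 'd'
  Position 6: 'a'
  Position 5: 'e'
  Position 4: 'm'
  Position 3: 'h'
  Position 2: 'k'
  Position 1: 'f'
  Position 0: 'e'
Reversed: ldaemhkfe

ldaemhkfe


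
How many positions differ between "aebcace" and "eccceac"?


Comparing "aebcace" and "eccceac" position by position:
  Position 0: 'a' vs 'e' => DIFFER
  Position 1: 'e' vs 'c' => DIFFER
  Position 2: 'b' vs 'c' => DIFFER
  Position 3: 'c' vs 'c' => same
  Position 4: 'a' vs 'e' => DIFFER
  Position 5: 'c' vs 'a' => DIFFER
  Position 6: 'e' vs 'c' => DIFFER
Positions that differ: 6

6


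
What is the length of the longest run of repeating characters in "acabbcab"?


Input: "acabbcab"
Scanning for longest run:
  Position 1 ('c'): new char, reset run to 1
  Position 2 ('a'): new char, reset run to 1
  Position 3 ('b'): new char, reset run to 1
  Position 4 ('b'): continues run of 'b', length=2
  Position 5 ('c'): new char, reset run to 1
  Position 6 ('a'): new char, reset run to 1
  Position 7 ('b'): new char, reset run to 1
Longest run: 'b' with length 2

2


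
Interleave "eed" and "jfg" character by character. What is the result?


Interleaving "eed" and "jfg":
  Position 0: 'e' from first, 'j' from second => "ej"
  Position 1: 'e' from first, 'f' from second => "ef"
  Position 2: 'd' from first, 'g' from second => "dg"
Result: ejefdg

ejefdg


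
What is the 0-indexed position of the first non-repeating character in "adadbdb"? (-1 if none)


Input: adadbdb
Character frequencies:
  'a': 2
  'b': 2
  'd': 3
Scanning left to right for freq == 1:
  Position 0 ('a'): freq=2, skip
  Position 1 ('d'): freq=3, skip
  Position 2 ('a'): freq=2, skip
  Position 3 ('d'): freq=3, skip
  Position 4 ('b'): freq=2, skip
  Position 5 ('d'): freq=3, skip
  Position 6 ('b'): freq=2, skip
  No unique character found => answer = -1

-1


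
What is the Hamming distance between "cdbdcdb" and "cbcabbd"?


Comparing "cdbdcdb" and "cbcabbd" position by position:
  Position 0: 'c' vs 'c' => same
  Position 1: 'd' vs 'b' => differ
  Position 2: 'b' vs 'c' => differ
  Position 3: 'd' vs 'a' => differ
  Position 4: 'c' vs 'b' => differ
  Position 5: 'd' vs 'b' => differ
  Position 6: 'b' vs 'd' => differ
Total differences (Hamming distance): 6

6


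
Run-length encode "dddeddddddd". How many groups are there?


Input: dddeddddddd
Scanning for consecutive runs:
  Group 1: 'd' x 3 (positions 0-2)
  Group 2: 'e' x 1 (positions 3-3)
  Group 3: 'd' x 7 (positions 4-10)
Total groups: 3

3


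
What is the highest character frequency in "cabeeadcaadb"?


Input: cabeeadcaadb
Character counts:
  'a': 4
  'b': 2
  'c': 2
  'd': 2
  'e': 2
Maximum frequency: 4

4


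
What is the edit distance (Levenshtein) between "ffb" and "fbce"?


Computing edit distance: "ffb" -> "fbce"
DP table:
           f    b    c    e
      0    1    2    3    4
  f   1    0    1    2    3
  f   2    1    1    2    3
  b   3    2    1    2    3
Edit distance = dp[3][4] = 3

3


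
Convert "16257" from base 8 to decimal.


Input: "16257" in base 8
Positional expansion:
  Digit '1' (value 1) x 8^4 = 4096
  Digit '6' (value 6) x 8^3 = 3072
  Digit '2' (value 2) x 8^2 = 128
  Digit '5' (value 5) x 8^1 = 40
  Digit '7' (value 7) x 8^0 = 7
Sum = 7343

7343


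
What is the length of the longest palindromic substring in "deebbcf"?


Input: "deebbcf"
Checking substrings for palindromes:
  [1:3] "ee" (len 2) => palindrome
  [3:5] "bb" (len 2) => palindrome
Longest palindromic substring: "ee" with length 2

2


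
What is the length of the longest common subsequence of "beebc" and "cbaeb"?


LCS of "beebc" and "cbaeb"
DP table:
           c    b    a    e    b
      0    0    0    0    0    0
  b   0    0    1    1    1    1
  e   0    0    1    1    2    2
  e   0    0    1    1    2    2
  b   0    0    1    1    2    3
  c   0    1    1    1    2    3
LCS length = dp[5][5] = 3

3


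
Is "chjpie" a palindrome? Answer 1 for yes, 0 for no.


Input: chjpie
Reversed: eipjhc
  Compare pos 0 ('c') with pos 5 ('e'): MISMATCH
  Compare pos 1 ('h') with pos 4 ('i'): MISMATCH
  Compare pos 2 ('j') with pos 3 ('p'): MISMATCH
Result: not a palindrome

0


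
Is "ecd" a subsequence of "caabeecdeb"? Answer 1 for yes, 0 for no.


Check if "ecd" is a subsequence of "caabeecdeb"
Greedy scan:
  Position 0 ('c'): no match needed
  Position 1 ('a'): no match needed
  Position 2 ('a'): no match needed
  Position 3 ('b'): no match needed
  Position 4 ('e'): matches sub[0] = 'e'
  Position 5 ('e'): no match needed
  Position 6 ('c'): matches sub[1] = 'c'
  Position 7 ('d'): matches sub[2] = 'd'
  Position 8 ('e'): no match needed
  Position 9 ('b'): no match needed
All 3 characters matched => is a subsequence

1


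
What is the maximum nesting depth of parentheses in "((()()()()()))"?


Input: "((()()()()()))"
Tracking depth:
  Position 0 '(': depth becomes 1
  Position 1 '(': depth becomes 2
  Position 2 '(': depth becomes 3
  Position 3 ')': depth becomes 2
  Position 4 '(': depth becomes 3
  Position 5 ')': depth becomes 2
  Position 6 '(': depth becomes 3
  Position 7 ')': depth becomes 2
  Position 8 '(': depth becomes 3
  Position 9 ')': depth becomes 2
  Position 10 '(': depth becomes 3
  Position 11 ')': depth becomes 2
  Position 12 ')': depth becomes 1
  Position 13 ')': depth becomes 0
Maximum depth reached: 3

3


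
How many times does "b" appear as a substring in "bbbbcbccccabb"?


Searching for "b" in "bbbbcbccccabb"
Scanning each position:
  Position 0: "b" => MATCH
  Position 1: "b" => MATCH
  Position 2: "b" => MATCH
  Position 3: "b" => MATCH
  Position 4: "c" => no
  Position 5: "b" => MATCH
  Position 6: "c" => no
  Position 7: "c" => no
  Position 8: "c" => no
  Position 9: "c" => no
  Position 10: "a" => no
  Position 11: "b" => MATCH
  Position 12: "b" => MATCH
Total occurrences: 7

7


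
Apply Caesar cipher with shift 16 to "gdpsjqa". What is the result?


Caesar cipher: shift "gdpsjqa" by 16
  'g' (pos 6) + 16 = pos 22 = 'w'
  'd' (pos 3) + 16 = pos 19 = 't'
  'p' (pos 15) + 16 = pos 5 = 'f'
  's' (pos 18) + 16 = pos 8 = 'i'
  'j' (pos 9) + 16 = pos 25 = 'z'
  'q' (pos 16) + 16 = pos 6 = 'g'
  'a' (pos 0) + 16 = pos 16 = 'q'
Result: wtfizgq

wtfizgq


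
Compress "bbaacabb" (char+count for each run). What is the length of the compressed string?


Input: bbaacabb
Runs:
  'b' x 2 => "b2"
  'a' x 2 => "a2"
  'c' x 1 => "c1"
  'a' x 1 => "a1"
  'b' x 2 => "b2"
Compressed: "b2a2c1a1b2"
Compressed length: 10

10


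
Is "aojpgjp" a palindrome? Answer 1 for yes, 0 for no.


Input: aojpgjp
Reversed: pjgpjoa
  Compare pos 0 ('a') with pos 6 ('p'): MISMATCH
  Compare pos 1 ('o') with pos 5 ('j'): MISMATCH
  Compare pos 2 ('j') with pos 4 ('g'): MISMATCH
Result: not a palindrome

0


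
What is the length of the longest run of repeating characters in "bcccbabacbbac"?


Input: "bcccbabacbbac"
Scanning for longest run:
  Position 1 ('c'): new char, reset run to 1
  Position 2 ('c'): continues run of 'c', length=2
  Position 3 ('c'): continues run of 'c', length=3
  Position 4 ('b'): new char, reset run to 1
  Position 5 ('a'): new char, reset run to 1
  Position 6 ('b'): new char, reset run to 1
  Position 7 ('a'): new char, reset run to 1
  Position 8 ('c'): new char, reset run to 1
  Position 9 ('b'): new char, reset run to 1
  Position 10 ('b'): continues run of 'b', length=2
  Position 11 ('a'): new char, reset run to 1
  Position 12 ('c'): new char, reset run to 1
Longest run: 'c' with length 3

3


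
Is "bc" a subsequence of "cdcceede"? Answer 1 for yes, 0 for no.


Check if "bc" is a subsequence of "cdcceede"
Greedy scan:
  Position 0 ('c'): no match needed
  Position 1 ('d'): no match needed
  Position 2 ('c'): no match needed
  Position 3 ('c'): no match needed
  Position 4 ('e'): no match needed
  Position 5 ('e'): no match needed
  Position 6 ('d'): no match needed
  Position 7 ('e'): no match needed
Only matched 0/2 characters => not a subsequence

0


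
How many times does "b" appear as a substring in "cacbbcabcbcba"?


Searching for "b" in "cacbbcabcbcba"
Scanning each position:
  Position 0: "c" => no
  Position 1: "a" => no
  Position 2: "c" => no
  Position 3: "b" => MATCH
  Position 4: "b" => MATCH
  Position 5: "c" => no
  Position 6: "a" => no
  Position 7: "b" => MATCH
  Position 8: "c" => no
  Position 9: "b" => MATCH
  Position 10: "c" => no
  Position 11: "b" => MATCH
  Position 12: "a" => no
Total occurrences: 5

5


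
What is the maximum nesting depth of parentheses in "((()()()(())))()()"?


Input: "((()()()(())))()()"
Tracking depth:
  Position 0 '(': depth becomes 1
  Position 1 '(': depth becomes 2
  Position 2 '(': depth becomes 3
  Position 3 ')': depth becomes 2
  Position 4 '(': depth becomes 3
  Position 5 ')': depth becomes 2
  Position 6 '(': depth becomes 3
  Position 7 ')': depth becomes 2
  Position 8 '(': depth becomes 3
  Position 9 '(': depth becomes 4
  Position 10 ')': depth becomes 3
  Position 11 ')': depth becomes 2
  Position 12 ')': depth becomes 1
  Position 13 ')': depth becomes 0
  Position 14 '(': depth becomes 1
  Position 15 ')': depth becomes 0
  Position 16 '(': depth becomes 1
  Position 17 ')': depth becomes 0
Maximum depth reached: 4

4


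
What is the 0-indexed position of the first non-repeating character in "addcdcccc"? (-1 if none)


Input: addcdcccc
Character frequencies:
  'a': 1
  'c': 5
  'd': 3
Scanning left to right for freq == 1:
  Position 0 ('a'): unique! => answer = 0

0


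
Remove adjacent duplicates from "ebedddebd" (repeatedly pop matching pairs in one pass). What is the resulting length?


Input: ebedddebd
Stack-based adjacent duplicate removal:
  Read 'e': push. Stack: e
  Read 'b': push. Stack: eb
  Read 'e': push. Stack: ebe
  Read 'd': push. Stack: ebed
  Read 'd': matches stack top 'd' => pop. Stack: ebe
  Read 'd': push. Stack: ebed
  Read 'e': push. Stack: ebede
  Read 'b': push. Stack: ebedeb
  Read 'd': push. Stack: ebedebd
Final stack: "ebedebd" (length 7)

7


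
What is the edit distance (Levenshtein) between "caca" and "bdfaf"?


Computing edit distance: "caca" -> "bdfaf"
DP table:
           b    d    f    a    f
      0    1    2    3    4    5
  c   1    1    2    3    4    5
  a   2    2    2    3    3    4
  c   3    3    3    3    4    4
  a   4    4    4    4    3    4
Edit distance = dp[4][5] = 4

4


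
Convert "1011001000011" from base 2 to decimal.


Input: "1011001000011" in base 2
Positional expansion:
  Digit '1' (value 1) x 2^12 = 4096
  Digit '0' (value 0) x 2^11 = 0
  Digit '1' (value 1) x 2^10 = 1024
  Digit '1' (value 1) x 2^9 = 512
  Digit '0' (value 0) x 2^8 = 0
  Digit '0' (value 0) x 2^7 = 0
  Digit '1' (value 1) x 2^6 = 64
  Digit '0' (value 0) x 2^5 = 0
  Digit '0' (value 0) x 2^4 = 0
  Digit '0' (value 0) x 2^3 = 0
  Digit '0' (value 0) x 2^2 = 0
  Digit '1' (value 1) x 2^1 = 2
  Digit '1' (value 1) x 2^0 = 1
Sum = 5699

5699


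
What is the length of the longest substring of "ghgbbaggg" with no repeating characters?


Input: "ghgbbaggg"
Sliding window (track last position of each char):
  Position 0 ('g'): window [0,0] length 1 -- new best
  Position 1 ('h'): window [0,1] length 2 -- new best
  Position 2 ('g'): repeat (last at 0), move window start to 1
  Position 2 ('g'): window [1,2] length 2
  Position 3 ('b'): window [1,3] length 3 -- new best
  Position 4 ('b'): repeat (last at 3), move window start to 4
  Position 4 ('b'): window [4,4] length 1
  Position 5 ('a'): window [4,5] length 2
  Position 6 ('g'): window [4,6] length 3
  Position 7 ('g'): repeat (last at 6), move window start to 7
  Position 7 ('g'): window [7,7] length 1
  Position 8 ('g'): repeat (last at 7), move window start to 8
  Position 8 ('g'): window [8,8] length 1
Longest substring with no repeats: "hgb" with length 3

3


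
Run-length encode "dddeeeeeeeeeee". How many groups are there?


Input: dddeeeeeeeeeee
Scanning for consecutive runs:
  Group 1: 'd' x 3 (positions 0-2)
  Group 2: 'e' x 11 (positions 3-13)
Total groups: 2

2


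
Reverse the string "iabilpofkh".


Input: iabilpofkh
Reading characters right to left:
  Position 9: 'h'
  Position 8: 'k'
  Position 7: 'f'
  Position 6: 'o'
  Position 5: 'p'
  Position 4: 'l'
  Position 3: 'i'
  Position 2: 'b'
  Position 1: 'a'
  Position 0: 'i'
Reversed: hkfoplibai

hkfoplibai


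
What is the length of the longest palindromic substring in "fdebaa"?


Input: "fdebaa"
Checking substrings for palindromes:
  [4:6] "aa" (len 2) => palindrome
Longest palindromic substring: "aa" with length 2

2


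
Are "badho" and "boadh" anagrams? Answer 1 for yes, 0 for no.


Strings: "badho", "boadh"
Sorted first:  abdho
Sorted second: abdho
Sorted forms match => anagrams

1


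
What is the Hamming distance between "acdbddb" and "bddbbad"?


Comparing "acdbddb" and "bddbbad" position by position:
  Position 0: 'a' vs 'b' => differ
  Position 1: 'c' vs 'd' => differ
  Position 2: 'd' vs 'd' => same
  Position 3: 'b' vs 'b' => same
  Position 4: 'd' vs 'b' => differ
  Position 5: 'd' vs 'a' => differ
  Position 6: 'b' vs 'd' => differ
Total differences (Hamming distance): 5

5


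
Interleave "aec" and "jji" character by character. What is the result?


Interleaving "aec" and "jji":
  Position 0: 'a' from first, 'j' from second => "aj"
  Position 1: 'e' from first, 'j' from second => "ej"
  Position 2: 'c' from first, 'i' from second => "ci"
Result: ajejci

ajejci


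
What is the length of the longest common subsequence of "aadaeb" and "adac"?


LCS of "aadaeb" and "adac"
DP table:
           a    d    a    c
      0    0    0    0    0
  a   0    1    1    1    1
  a   0    1    1    2    2
  d   0    1    2    2    2
  a   0    1    2    3    3
  e   0    1    2    3    3
  b   0    1    2    3    3
LCS length = dp[6][4] = 3

3


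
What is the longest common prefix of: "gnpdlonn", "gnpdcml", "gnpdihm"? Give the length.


Words: gnpdlonn, gnpdcml, gnpdihm
  Position 0: all 'g' => match
  Position 1: all 'n' => match
  Position 2: all 'p' => match
  Position 3: all 'd' => match
  Position 4: ('l', 'c', 'i') => mismatch, stop
LCP = "gnpd" (length 4)

4


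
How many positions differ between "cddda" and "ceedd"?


Comparing "cddda" and "ceedd" position by position:
  Position 0: 'c' vs 'c' => same
  Position 1: 'd' vs 'e' => DIFFER
  Position 2: 'd' vs 'e' => DIFFER
  Position 3: 'd' vs 'd' => same
  Position 4: 'a' vs 'd' => DIFFER
Positions that differ: 3

3


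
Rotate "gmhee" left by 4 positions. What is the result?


Input: "gmhee", rotate left by 4
First 4 characters: "gmhe"
Remaining characters: "e"
Concatenate remaining + first: "e" + "gmhe" = "egmhe"

egmhe


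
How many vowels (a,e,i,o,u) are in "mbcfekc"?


Input: mbcfekc
Checking each character:
  'm' at position 0: consonant
  'b' at position 1: consonant
  'c' at position 2: consonant
  'f' at position 3: consonant
  'e' at position 4: vowel (running total: 1)
  'k' at position 5: consonant
  'c' at position 6: consonant
Total vowels: 1

1


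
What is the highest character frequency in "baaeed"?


Input: baaeed
Character counts:
  'a': 2
  'b': 1
  'd': 1
  'e': 2
Maximum frequency: 2

2


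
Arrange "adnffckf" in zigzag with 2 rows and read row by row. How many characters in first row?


Zigzag "adnffckf" into 2 rows:
Placing characters:
  'a' => row 0
  'd' => row 1
  'n' => row 0
  'f' => row 1
  'f' => row 0
  'c' => row 1
  'k' => row 0
  'f' => row 1
Rows:
  Row 0: "anfk"
  Row 1: "dfcf"
First row length: 4

4


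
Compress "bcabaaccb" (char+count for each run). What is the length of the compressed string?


Input: bcabaaccb
Runs:
  'b' x 1 => "b1"
  'c' x 1 => "c1"
  'a' x 1 => "a1"
  'b' x 1 => "b1"
  'a' x 2 => "a2"
  'c' x 2 => "c2"
  'b' x 1 => "b1"
Compressed: "b1c1a1b1a2c2b1"
Compressed length: 14

14


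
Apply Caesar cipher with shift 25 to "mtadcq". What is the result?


Caesar cipher: shift "mtadcq" by 25
  'm' (pos 12) + 25 = pos 11 = 'l'
  't' (pos 19) + 25 = pos 18 = 's'
  'a' (pos 0) + 25 = pos 25 = 'z'
  'd' (pos 3) + 25 = pos 2 = 'c'
  'c' (pos 2) + 25 = pos 1 = 'b'
  'q' (pos 16) + 25 = pos 15 = 'p'
Result: lszcbp

lszcbp


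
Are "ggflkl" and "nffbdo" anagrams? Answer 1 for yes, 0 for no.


Strings: "ggflkl", "nffbdo"
Sorted first:  fggkll
Sorted second: bdffno
Differ at position 0: 'f' vs 'b' => not anagrams

0


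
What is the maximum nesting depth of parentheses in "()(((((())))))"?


Input: "()(((((())))))"
Tracking depth:
  Position 0 '(': depth becomes 1
  Position 1 ')': depth becomes 0
  Position 2 '(': depth becomes 1
  Position 3 '(': depth becomes 2
  Position 4 '(': depth becomes 3
  Position 5 '(': depth becomes 4
  Position 6 '(': depth becomes 5
  Position 7 '(': depth becomes 6
  Position 8 ')': depth becomes 5
  Position 9 ')': depth becomes 4
  Position 10 ')': depth becomes 3
  Position 11 ')': depth becomes 2
  Position 12 ')': depth becomes 1
  Position 13 ')': depth becomes 0
Maximum depth reached: 6

6


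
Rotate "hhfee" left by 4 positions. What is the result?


Input: "hhfee", rotate left by 4
First 4 characters: "hhfe"
Remaining characters: "e"
Concatenate remaining + first: "e" + "hhfe" = "ehhfe"

ehhfe


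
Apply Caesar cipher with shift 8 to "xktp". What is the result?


Caesar cipher: shift "xktp" by 8
  'x' (pos 23) + 8 = pos 5 = 'f'
  'k' (pos 10) + 8 = pos 18 = 's'
  't' (pos 19) + 8 = pos 1 = 'b'
  'p' (pos 15) + 8 = pos 23 = 'x'
Result: fsbx

fsbx


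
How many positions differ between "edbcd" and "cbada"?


Comparing "edbcd" and "cbada" position by position:
  Position 0: 'e' vs 'c' => DIFFER
  Position 1: 'd' vs 'b' => DIFFER
  Position 2: 'b' vs 'a' => DIFFER
  Position 3: 'c' vs 'd' => DIFFER
  Position 4: 'd' vs 'a' => DIFFER
Positions that differ: 5

5


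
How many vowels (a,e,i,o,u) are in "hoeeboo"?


Input: hoeeboo
Checking each character:
  'h' at position 0: consonant
  'o' at position 1: vowel (running total: 1)
  'e' at position 2: vowel (running total: 2)
  'e' at position 3: vowel (running total: 3)
  'b' at position 4: consonant
  'o' at position 5: vowel (running total: 4)
  'o' at position 6: vowel (running total: 5)
Total vowels: 5

5


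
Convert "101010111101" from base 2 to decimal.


Input: "101010111101" in base 2
Positional expansion:
  Digit '1' (value 1) x 2^11 = 2048
  Digit '0' (value 0) x 2^10 = 0
  Digit '1' (value 1) x 2^9 = 512
  Digit '0' (value 0) x 2^8 = 0
  Digit '1' (value 1) x 2^7 = 128
  Digit '0' (value 0) x 2^6 = 0
  Digit '1' (value 1) x 2^5 = 32
  Digit '1' (value 1) x 2^4 = 16
  Digit '1' (value 1) x 2^3 = 8
  Digit '1' (value 1) x 2^2 = 4
  Digit '0' (value 0) x 2^1 = 0
  Digit '1' (value 1) x 2^0 = 1
Sum = 2749

2749


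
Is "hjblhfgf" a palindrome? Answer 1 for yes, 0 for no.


Input: hjblhfgf
Reversed: fgfhlbjh
  Compare pos 0 ('h') with pos 7 ('f'): MISMATCH
  Compare pos 1 ('j') with pos 6 ('g'): MISMATCH
  Compare pos 2 ('b') with pos 5 ('f'): MISMATCH
  Compare pos 3 ('l') with pos 4 ('h'): MISMATCH
Result: not a palindrome

0


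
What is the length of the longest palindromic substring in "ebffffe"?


Input: "ebffffe"
Checking substrings for palindromes:
  [2:6] "ffff" (len 4) => palindrome
  [2:5] "fff" (len 3) => palindrome
  [3:6] "fff" (len 3) => palindrome
  [2:4] "ff" (len 2) => palindrome
  [3:5] "ff" (len 2) => palindrome
  [4:6] "ff" (len 2) => palindrome
Longest palindromic substring: "ffff" with length 4

4


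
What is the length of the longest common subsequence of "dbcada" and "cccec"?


LCS of "dbcada" and "cccec"
DP table:
           c    c    c    e    c
      0    0    0    0    0    0
  d   0    0    0    0    0    0
  b   0    0    0    0    0    0
  c   0    1    1    1    1    1
  a   0    1    1    1    1    1
  d   0    1    1    1    1    1
  a   0    1    1    1    1    1
LCS length = dp[6][5] = 1

1


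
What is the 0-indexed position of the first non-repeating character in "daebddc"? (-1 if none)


Input: daebddc
Character frequencies:
  'a': 1
  'b': 1
  'c': 1
  'd': 3
  'e': 1
Scanning left to right for freq == 1:
  Position 0 ('d'): freq=3, skip
  Position 1 ('a'): unique! => answer = 1

1


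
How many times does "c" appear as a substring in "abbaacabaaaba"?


Searching for "c" in "abbaacabaaaba"
Scanning each position:
  Position 0: "a" => no
  Position 1: "b" => no
  Position 2: "b" => no
  Position 3: "a" => no
  Position 4: "a" => no
  Position 5: "c" => MATCH
  Position 6: "a" => no
  Position 7: "b" => no
  Position 8: "a" => no
  Position 9: "a" => no
  Position 10: "a" => no
  Position 11: "b" => no
  Position 12: "a" => no
Total occurrences: 1

1


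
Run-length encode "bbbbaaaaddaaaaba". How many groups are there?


Input: bbbbaaaaddaaaaba
Scanning for consecutive runs:
  Group 1: 'b' x 4 (positions 0-3)
  Group 2: 'a' x 4 (positions 4-7)
  Group 3: 'd' x 2 (positions 8-9)
  Group 4: 'a' x 4 (positions 10-13)
  Group 5: 'b' x 1 (positions 14-14)
  Group 6: 'a' x 1 (positions 15-15)
Total groups: 6

6


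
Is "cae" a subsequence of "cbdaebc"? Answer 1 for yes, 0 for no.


Check if "cae" is a subsequence of "cbdaebc"
Greedy scan:
  Position 0 ('c'): matches sub[0] = 'c'
  Position 1 ('b'): no match needed
  Position 2 ('d'): no match needed
  Position 3 ('a'): matches sub[1] = 'a'
  Position 4 ('e'): matches sub[2] = 'e'
  Position 5 ('b'): no match needed
  Position 6 ('c'): no match needed
All 3 characters matched => is a subsequence

1


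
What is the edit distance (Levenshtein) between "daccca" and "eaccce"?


Computing edit distance: "daccca" -> "eaccce"
DP table:
           e    a    c    c    c    e
      0    1    2    3    4    5    6
  d   1    1    2    3    4    5    6
  a   2    2    1    2    3    4    5
  c   3    3    2    1    2    3    4
  c   4    4    3    2    1    2    3
  c   5    5    4    3    2    1    2
  a   6    6    5    4    3    2    2
Edit distance = dp[6][6] = 2

2


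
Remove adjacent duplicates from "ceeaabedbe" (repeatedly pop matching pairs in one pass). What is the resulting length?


Input: ceeaabedbe
Stack-based adjacent duplicate removal:
  Read 'c': push. Stack: c
  Read 'e': push. Stack: ce
  Read 'e': matches stack top 'e' => pop. Stack: c
  Read 'a': push. Stack: ca
  Read 'a': matches stack top 'a' => pop. Stack: c
  Read 'b': push. Stack: cb
  Read 'e': push. Stack: cbe
  Read 'd': push. Stack: cbed
  Read 'b': push. Stack: cbedb
  Read 'e': push. Stack: cbedbe
Final stack: "cbedbe" (length 6)

6


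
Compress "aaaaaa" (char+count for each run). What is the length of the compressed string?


Input: aaaaaa
Runs:
  'a' x 6 => "a6"
Compressed: "a6"
Compressed length: 2

2


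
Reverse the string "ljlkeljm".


Input: ljlkeljm
Reading characters right to left:
  Position 7: 'm'
  Position 6: 'j'
  Position 5: 'l'
  Position 4: 'e'
  Position 3: 'k'
  Position 2: 'l'
  Position 1: 'j'
  Position 0: 'l'
Reversed: mjlekljl

mjlekljl


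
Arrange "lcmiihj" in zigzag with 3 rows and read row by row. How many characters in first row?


Zigzag "lcmiihj" into 3 rows:
Placing characters:
  'l' => row 0
  'c' => row 1
  'm' => row 2
  'i' => row 1
  'i' => row 0
  'h' => row 1
  'j' => row 2
Rows:
  Row 0: "li"
  Row 1: "cih"
  Row 2: "mj"
First row length: 2

2


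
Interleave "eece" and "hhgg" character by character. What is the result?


Interleaving "eece" and "hhgg":
  Position 0: 'e' from first, 'h' from second => "eh"
  Position 1: 'e' from first, 'h' from second => "eh"
  Position 2: 'c' from first, 'g' from second => "cg"
  Position 3: 'e' from first, 'g' from second => "eg"
Result: ehehcgeg

ehehcgeg


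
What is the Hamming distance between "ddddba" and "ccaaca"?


Comparing "ddddba" and "ccaaca" position by position:
  Position 0: 'd' vs 'c' => differ
  Position 1: 'd' vs 'c' => differ
  Position 2: 'd' vs 'a' => differ
  Position 3: 'd' vs 'a' => differ
  Position 4: 'b' vs 'c' => differ
  Position 5: 'a' vs 'a' => same
Total differences (Hamming distance): 5

5
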